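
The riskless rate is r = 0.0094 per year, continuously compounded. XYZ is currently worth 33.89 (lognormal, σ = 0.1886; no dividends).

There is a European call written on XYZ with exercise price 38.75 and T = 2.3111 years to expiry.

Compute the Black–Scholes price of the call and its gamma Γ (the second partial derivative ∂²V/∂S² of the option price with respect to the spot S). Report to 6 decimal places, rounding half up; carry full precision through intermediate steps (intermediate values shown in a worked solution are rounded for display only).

σ√T = 0.1886·√2.3111 = 0.286715
d₁ = (ln(S/K) + (r+σ²/2)T) / (σ√T) = (ln(33.89/38.75) + (0.0094+0.1886²/2)·2.3111) / 0.286715 = (-0.134011 + 0.062827) / 0.286715 = -0.248273
d₂ = d₁ − σ√T = -0.248273 − 0.286715 = -0.534988
e^{−rT} = 0.978510
N(d₁) = 0.401962,  N(d₂) = 0.296329
Call price V = S·N(d₁) − K·e^{−rT}·N(d₂) = 13.622485 − 11.235987 = 2.386497
φ(d₁) = (1/√(2π))·e^{−d₁²/2} = 0.386835
Γ = φ(d₁) / (S·σ·√T) = 0.039811

price = 2.386497
Γ = 0.039811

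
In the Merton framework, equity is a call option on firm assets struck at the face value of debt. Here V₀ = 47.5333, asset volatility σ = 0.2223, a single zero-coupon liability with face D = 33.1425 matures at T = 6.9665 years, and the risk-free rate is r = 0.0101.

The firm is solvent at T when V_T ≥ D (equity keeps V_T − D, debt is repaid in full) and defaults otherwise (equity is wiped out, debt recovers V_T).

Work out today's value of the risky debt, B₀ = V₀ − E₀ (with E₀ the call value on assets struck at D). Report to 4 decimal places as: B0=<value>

B0=27.9357

Equity is a call on the firm's assets struck at D = 33.1425:
d₁ = [ln(V₀/D) + (r + σ²/2)T] / (σ√T)
   = [ln(47.5333/33.1425) + (0.0101 + 0.5·0.2223²)·6.9665] / (0.2223·√6.9665)
   = [0.360614 + 0.242494] / 0.586741 = 1.027895
d₂ = d₁ − σ√T = 1.027895 − 0.586741 = 0.441153
N(d₁) = 0.848000,  N(d₂) = 0.670449,  e^(−rT) = 0.932057
E₀ = V₀·N(d₁) − D·e^(−rT)·N(d₂)
   = 47.5333·0.848000 − 33.1425·0.932057·0.670449 = 19.597623
B₀ = V₀ − E₀ = 47.5333 − 19.597623 = 27.935677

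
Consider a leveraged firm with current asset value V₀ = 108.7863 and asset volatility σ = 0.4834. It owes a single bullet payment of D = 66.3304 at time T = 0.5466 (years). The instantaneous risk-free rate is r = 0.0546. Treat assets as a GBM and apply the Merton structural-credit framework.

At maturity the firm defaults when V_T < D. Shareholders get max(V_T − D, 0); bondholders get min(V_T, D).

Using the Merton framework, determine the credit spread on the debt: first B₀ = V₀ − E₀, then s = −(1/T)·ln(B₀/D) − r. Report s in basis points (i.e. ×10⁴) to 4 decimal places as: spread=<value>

With assets at 108.7863 and a single debt payment of 66.3304 at 0.5466 years:
d₁ = [ln(V₀/D) + (r + σ²/2)T] / (σ√T)
   = [ln(108.7863/66.3304) + (0.0546 + 0.5·0.4834²)·0.5466] / (0.4834·√0.5466)
   = [0.494737 + 0.093708] / 0.357389 = 1.646510
d₂ = d₁ − σ√T = 1.646510 − 0.357389 = 1.289121
N(d₁) = 0.950171,  N(d₂) = 0.901322,  e^(−rT) = 0.970597
E₀ = V₀·N(d₁) − D·e^(−rT)·N(d₂)
   = 108.7863·0.950171 − 66.3304·0.970597·0.901322 = 45.338383
B₀ = V₀ − E₀ = 108.7863 − 45.338383 = 63.447917
spread = −(1/T)·ln(B₀/D) − r = −(1/0.5466)·ln(63.447917/66.3304) − 0.0546 = 0.02668238
in basis points: 0.02668238 × 10⁴ = 266.8238 bp

spread=266.8238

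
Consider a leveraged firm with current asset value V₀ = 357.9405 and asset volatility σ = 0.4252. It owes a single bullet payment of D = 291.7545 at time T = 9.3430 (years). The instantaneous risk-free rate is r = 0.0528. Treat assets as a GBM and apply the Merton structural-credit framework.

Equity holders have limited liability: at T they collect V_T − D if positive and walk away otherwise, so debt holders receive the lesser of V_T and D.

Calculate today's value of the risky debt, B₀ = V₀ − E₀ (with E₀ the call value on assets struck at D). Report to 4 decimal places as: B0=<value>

Equity is a call on the firm's assets struck at D = 291.7545:
d₁ = [ln(V₀/D) + (r + σ²/2)T] / (σ√T)
   = [ln(357.9405/291.7545) + (0.0528 + 0.5·0.4252²)·9.3430] / (0.4252·√9.3430)
   = [0.204454 + 1.337894] / 1.299680 = 1.186714
d₂ = d₁ − σ√T = 1.186714 − 1.299680 = -0.112966
N(d₁) = 0.882330,  N(d₂) = 0.455029,  e^(−rT) = 0.610602
E₀ = V₀·N(d₁) − D·e^(−rT)·N(d₂)
   = 357.9405·0.882330 − 291.7545·0.610602·0.455029 = 234.760100
B₀ = V₀ − E₀ = 357.9405 − 234.760100 = 123.180400

B0=123.1804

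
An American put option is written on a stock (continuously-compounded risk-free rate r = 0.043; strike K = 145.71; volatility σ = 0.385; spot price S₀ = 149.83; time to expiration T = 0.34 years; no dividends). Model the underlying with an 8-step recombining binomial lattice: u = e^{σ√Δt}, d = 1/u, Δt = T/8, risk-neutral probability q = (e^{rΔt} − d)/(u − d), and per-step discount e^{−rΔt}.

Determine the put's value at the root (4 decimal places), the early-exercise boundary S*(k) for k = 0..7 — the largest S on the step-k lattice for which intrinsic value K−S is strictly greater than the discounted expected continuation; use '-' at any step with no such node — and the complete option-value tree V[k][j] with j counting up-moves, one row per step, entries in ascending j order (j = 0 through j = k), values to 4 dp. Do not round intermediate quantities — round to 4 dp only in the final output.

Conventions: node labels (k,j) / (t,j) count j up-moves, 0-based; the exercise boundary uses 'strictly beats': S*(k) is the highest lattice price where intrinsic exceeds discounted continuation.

params: Δt=0.04250 u=1.08260 d=0.92370 q=0.49168 e^(-rΔt)=0.99817
t_8 payoffs: 66.3065 52.6464 36.6365 17.8723 0.0000 0.0000 0.0000 0.0000 0.0000
t_7: node(7,0) S=85.9626 payoff=59.7474 vs cont=59.4813 → 59.7474 [stop]  node(7,1) S=100.7510 payoff=44.9590 vs cont=44.6929 → 44.9590 [stop]  node(7,2) S=118.0835 payoff=27.6265 vs cont=27.3605 → 27.6265 [stop]  node(7,3) S=138.3977 payoff=7.3123 vs cont=9.0683 → 9.0683 [wait]  node(7,4) S=162.2066 payoff=0.0000 vs cont=0.0000 → 0.0000 [wait]  node(7,5) S=190.1115 payoff=0.0000 vs cont=0.0000 → 0.0000 [wait]  node(7,6) S=222.8169 payoff=0.0000 vs cont=0.0000 → 0.0000 [wait]  node(7,7) S=261.1487 payoff=0.0000 vs cont=0.0000 → 0.0000 [wait]  ⇒ S*(7)=118.0835
t_6: node(6,0) S=93.0636 payoff=52.6464 vs cont=52.3804 → 52.6464 [stop]  node(6,1) S=109.0735 payoff=36.6365 vs cont=36.3704 → 36.6365 [stop]  node(6,2) S=127.8377 payoff=17.8723 vs cont=18.4680 → 18.4680 [wait]  node(6,3) S=149.8300 payoff=0.0000 vs cont=4.6012 → 4.6012 [wait]  node(6,4) S=175.6057 payoff=0.0000 vs cont=0.0000 → 0.0000 [wait]  node(6,5) S=205.8156 payoff=0.0000 vs cont=0.0000 → 0.0000 [wait]  node(6,6) S=241.2226 payoff=0.0000 vs cont=0.0000 → 0.0000 [wait]  ⇒ S*(6)=109.0735
t_5: node(5,0) S=100.7510 payoff=44.9590 vs cont=44.6929 → 44.9590 [stop]  node(5,1) S=118.0835 payoff=27.6265 vs cont=27.6528 → 27.6528 [wait]  node(5,2) S=138.3977 payoff=7.3123 vs cont=11.6287 → 11.6287 [wait]  node(5,3) S=162.2066 payoff=0.0000 vs cont=2.3346 → 2.3346 [wait]  node(5,4) S=190.1115 payoff=0.0000 vs cont=0.0000 → 0.0000 [wait]  node(5,5) S=222.8169 payoff=0.0000 vs cont=0.0000 → 0.0000 [wait]  ⇒ S*(5)=100.7510
t_4: node(4,0) S=109.0735 payoff=36.6365 vs cont=36.3834 → 36.6365 [stop]  node(4,1) S=127.8377 payoff=17.8723 vs cont=19.7380 → 19.7380 [wait]  node(4,2) S=149.8300 payoff=0.0000 vs cont=7.0461 → 7.0461 [wait]  node(4,3) S=175.6057 payoff=0.0000 vs cont=1.1846 → 1.1846 [wait]  node(4,4) S=205.8156 payoff=0.0000 vs cont=0.0000 → 0.0000 [wait]  ⇒ S*(4)=109.0735
t_3: node(3,0) S=118.0835 payoff=27.6265 vs cont=28.2761 → 28.2761 [wait]  node(3,1) S=138.3977 payoff=7.3123 vs cont=13.4730 → 13.4730 [wait]  node(3,2) S=162.2066 payoff=0.0000 vs cont=4.1565 → 4.1565 [wait]  node(3,3) S=190.1115 payoff=0.0000 vs cont=0.6010 → 0.6010 [wait]  ⇒ S*(3)=-
t_2: node(2,0) S=127.8377 payoff=17.8723 vs cont=20.9594 → 20.9594 [wait]  node(2,1) S=149.8300 payoff=0.0000 vs cont=8.8761 → 8.8761 [wait]  node(2,2) S=175.6057 payoff=0.0000 vs cont=2.4040 → 2.4040 [wait]  ⇒ S*(2)=-
t_1: node(1,0) S=138.3977 payoff=7.3123 vs cont=14.9909 → 14.9909 [wait]  node(1,1) S=162.2066 payoff=0.0000 vs cont=5.6835 → 5.6835 [wait]  ⇒ S*(1)=-
t_0: node(0,0) S=149.8300 payoff=0.0000 vs cont=10.3956 → 10.3956 [wait]  ⇒ S*(0)=-

price = 10.3956
boundary = - - - - 109.0735 100.7510 109.0735 118.0835
tree:
10.3956
14.9909 5.6835
20.9594 8.8761 2.4040
28.2761 13.4730 4.1565 0.6010
36.6365 19.7380 7.0461 1.1846 0.0000
44.9590 27.6528 11.6287 2.3346 0.0000 0.0000
52.6464 36.6365 18.4680 4.6012 0.0000 0.0000 0.0000
59.7474 44.9590 27.6265 9.0683 0.0000 0.0000 0.0000 0.0000
66.3065 52.6464 36.6365 17.8723 0.0000 0.0000 0.0000 0.0000 0.0000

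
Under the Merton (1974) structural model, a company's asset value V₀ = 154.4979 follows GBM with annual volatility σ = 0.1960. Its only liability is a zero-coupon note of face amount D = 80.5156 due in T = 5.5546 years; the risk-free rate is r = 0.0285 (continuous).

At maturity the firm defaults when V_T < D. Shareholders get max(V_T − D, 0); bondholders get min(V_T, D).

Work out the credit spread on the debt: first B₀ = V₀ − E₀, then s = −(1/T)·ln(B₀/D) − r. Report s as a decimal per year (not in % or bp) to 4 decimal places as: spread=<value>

Equity is a call on the firm's assets struck at D = 80.5156:
d₁ = [ln(V₀/D) + (r + σ²/2)T] / (σ√T)
   = [ln(154.4979/80.5156) + (0.0285 + 0.5·0.1960²)·5.5546] / (0.1960·√5.5546)
   = [0.651730 + 0.264999] / 0.461937 = 1.984533
d₂ = d₁ − σ√T = 1.984533 − 0.461937 = 1.522596
N(d₁) = 0.976402,  N(d₂) = 0.936070,  e^(−rT) = 0.853588
E₀ = V₀·N(d₁) − D·e^(−rT)·N(d₂)
   = 154.4979·0.976402 − 80.5156·0.853588·0.936070 = 86.518557
B₀ = V₀ − E₀ = 154.4979 − 86.518557 = 67.979343
spread = −(1/T)·ln(B₀/D) − r = −(1/5.5546)·ln(67.979343/80.5156) − 0.0285 = 0.00196971

spread=0.0020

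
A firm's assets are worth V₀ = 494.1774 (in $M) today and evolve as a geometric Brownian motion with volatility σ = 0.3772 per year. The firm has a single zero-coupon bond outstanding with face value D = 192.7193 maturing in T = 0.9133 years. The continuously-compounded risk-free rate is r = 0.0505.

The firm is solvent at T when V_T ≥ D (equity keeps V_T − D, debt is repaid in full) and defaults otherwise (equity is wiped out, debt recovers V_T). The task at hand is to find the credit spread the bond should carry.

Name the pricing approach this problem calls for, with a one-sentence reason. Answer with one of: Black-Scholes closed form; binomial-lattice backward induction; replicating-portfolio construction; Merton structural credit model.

framework: Merton structural credit model

Key observation: a levered firm with one bullet debt due at 0.9133 years is the canonical structural-credit setup: equity is a call on the firm's assets struck at the face value.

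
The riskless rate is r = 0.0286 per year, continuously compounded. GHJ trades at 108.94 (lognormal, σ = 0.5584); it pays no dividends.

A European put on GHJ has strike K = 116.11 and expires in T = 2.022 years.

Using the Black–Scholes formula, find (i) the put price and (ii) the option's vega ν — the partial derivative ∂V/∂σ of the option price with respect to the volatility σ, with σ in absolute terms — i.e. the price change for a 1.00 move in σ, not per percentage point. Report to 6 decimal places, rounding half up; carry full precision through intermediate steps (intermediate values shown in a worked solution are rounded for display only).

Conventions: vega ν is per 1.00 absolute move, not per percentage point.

price = 34.047086
ν = 57.283936

σ√T = 0.5584·√2.022 = 0.794028
d₁ = (ln(S/K) + (r+σ²/2)T) / (σ√T) = (ln(108.94/116.11) + (0.0286+0.5584²/2)·2.022) / 0.794028 = (-0.063741 + 0.373070) / 0.794028 = 0.389569
d₂ = d₁ − σ√T = 0.389569 − 0.794028 = -0.404459
e^{−rT} = 0.943811
N(−d₁) = 0.348428,  N(−d₂) = 0.657062
Put price V = K·e^{−rT}·N(−d₂) − S·N(−d₁) = 72.004787 − 37.957701 = 34.047086
φ(d₁) = (1/√(2π))·e^{−d₁²/2} = 0.369790
ν = S·φ(d₁)·√T = 57.283936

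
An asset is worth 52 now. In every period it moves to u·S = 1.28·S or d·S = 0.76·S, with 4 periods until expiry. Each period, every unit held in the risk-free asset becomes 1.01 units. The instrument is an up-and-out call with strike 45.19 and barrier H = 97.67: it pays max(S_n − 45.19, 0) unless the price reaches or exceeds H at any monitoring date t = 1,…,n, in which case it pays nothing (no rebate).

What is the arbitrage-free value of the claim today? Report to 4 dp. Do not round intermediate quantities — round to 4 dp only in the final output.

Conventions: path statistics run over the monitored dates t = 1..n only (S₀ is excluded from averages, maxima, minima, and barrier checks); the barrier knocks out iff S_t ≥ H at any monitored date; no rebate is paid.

No-arbitrage gives p* = (R−d)/(u−d) = 0.4808: enumerate every path, weight its payoff by its p*-probability, and discount by R^4.
Enumerate all 2^4 = 16 price paths (U = up ×1.28, D = down ×0.76); each path with k up-moves has probability p*^k·(1−p*)^(4−k).
DDDD: M=39.5200, payoff=0.0000, prob=0.072684
UDDD: M=66.5600, payoff=0.0000, prob=0.067300
DUDD: M=50.5856, payoff=0.0000, prob=0.067300
UUDD: M=85.1968, payoff=4.0197, prob=0.062315
DDUD: M=39.5200, payoff=0.0000, prob=0.067300
UDUD: M=66.5600, payoff=4.0197, prob=0.062315
DUUD: M=64.7496, payoff=4.0197, prob=0.062315
UUUD: M=109.0519, payoff=0.0000, prob=0.057699
DDDU: M=39.5200, payoff=0.0000, prob=0.067300
UDDU: M=66.5600, payoff=4.0197, prob=0.062315
DUDU: M=50.5856, payoff=4.0197, prob=0.062315
UUDU: M=85.1968, payoff=37.6894, prob=0.057699
DDUU: M=49.2097, payoff=4.0197, prob=0.062315
UDUU: M=82.8794, payoff=37.6894, prob=0.057699
DUUU: M=82.8794, payoff=37.6894, prob=0.057699
UUUU: M=139.5864, payoff=0.0000, prob=0.053425
Price = Σ prob·payoff / R^4 = 8.026883 / 1.040604 = 7.7137

price = 7.7137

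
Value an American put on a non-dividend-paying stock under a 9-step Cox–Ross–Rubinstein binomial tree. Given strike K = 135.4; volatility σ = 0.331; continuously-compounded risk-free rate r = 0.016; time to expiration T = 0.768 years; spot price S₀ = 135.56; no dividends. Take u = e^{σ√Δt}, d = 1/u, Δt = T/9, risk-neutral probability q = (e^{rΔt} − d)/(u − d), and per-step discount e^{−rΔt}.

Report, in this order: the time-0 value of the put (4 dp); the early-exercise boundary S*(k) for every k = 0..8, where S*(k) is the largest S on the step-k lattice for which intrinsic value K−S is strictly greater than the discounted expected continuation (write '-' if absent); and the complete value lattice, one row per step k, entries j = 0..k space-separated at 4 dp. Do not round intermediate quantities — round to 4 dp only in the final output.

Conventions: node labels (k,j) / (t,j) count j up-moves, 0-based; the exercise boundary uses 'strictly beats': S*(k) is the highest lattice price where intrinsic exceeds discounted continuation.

price = 15.2168
boundary = - - - - - 83.5928 92.0792 101.4271 111.7240
tree:
15.2168
20.6806 9.4092
27.3261 13.6229 4.9237
34.9988 19.1873 7.7030 1.9614
43.3364 26.1698 11.7647 3.3754 0.4529
51.8072 34.3883 17.4432 5.7174 0.8770 0.0000
59.5114 43.3208 24.9205 9.4856 1.6984 0.0000 0.0000
66.5056 51.8072 33.9729 15.2976 3.2889 0.0000 0.0000 0.0000
72.8551 59.5114 43.3208 23.6760 6.3691 0.0000 0.0000 0.0000 0.0000
78.6195 66.5056 51.8072 33.9729 12.3337 0.0000 0.0000 0.0000 0.0000 0.0000

params: Δt=0.08533 u=1.10152 d=0.90784 q=0.48290 e^(-rΔt)=0.99864
t_9 payoffs: 78.6195 66.5056 51.8072 33.9729 12.3337 0.0000 0.0000 0.0000 0.0000 0.0000
t_8: node(8,0) S=62.5449 payoff=72.8551 vs cont=72.6704 → 72.8551 [stop]  node(8,1) S=75.8886 payoff=59.5114 vs cont=59.3266 → 59.5114 [stop]  node(8,2) S=92.0792 payoff=43.3208 vs cont=43.1360 → 43.3208 [stop]  node(8,3) S=111.7240 payoff=23.6760 vs cont=23.4912 → 23.6760 [stop]  node(8,4) S=135.5600 payoff=0.0000 vs cont=6.3691 → 6.3691 [wait]  node(8,5) S=164.4813 payoff=0.0000 vs cont=0.0000 → 0.0000 [wait]  node(8,6) S=199.5729 payoff=0.0000 vs cont=0.0000 → 0.0000 [wait]  node(8,7) S=242.1511 payoff=0.0000 vs cont=0.0000 → 0.0000 [wait]  node(8,8) S=293.8133 payoff=0.0000 vs cont=0.0000 → 0.0000 [wait]  ⇒ S*(8)=111.7240
t_7: node(7,0) S=68.8944 payoff=66.5056 vs cont=66.3208 → 66.5056 [stop]  node(7,1) S=83.5928 payoff=51.8072 vs cont=51.6224 → 51.8072 [stop]  node(7,2) S=101.4271 payoff=33.9729 vs cont=33.7881 → 33.9729 [stop]  node(7,3) S=123.0663 payoff=12.3337 vs cont=15.2976 → 15.2976 [wait]  node(7,4) S=149.3221 payoff=0.0000 vs cont=3.2889 → 3.2889 [wait]  node(7,5) S=181.1795 payoff=0.0000 vs cont=0.0000 → 0.0000 [wait]  node(7,6) S=219.8336 payoff=0.0000 vs cont=0.0000 → 0.0000 [wait]  node(7,7) S=266.7344 payoff=0.0000 vs cont=0.0000 → 0.0000 [wait]  ⇒ S*(7)=101.4271
t_6: node(6,0) S=75.8886 payoff=59.5114 vs cont=59.3266 → 59.5114 [stop]  node(6,1) S=92.0792 payoff=43.3208 vs cont=43.1360 → 43.3208 [stop]  node(6,2) S=111.7240 payoff=23.6760 vs cont=24.9205 → 24.9205 [wait]  node(6,3) S=135.5600 payoff=0.0000 vs cont=9.4856 → 9.4856 [wait]  node(6,4) S=164.4813 payoff=0.0000 vs cont=1.6984 → 1.6984 [wait]  node(6,5) S=199.5729 payoff=0.0000 vs cont=0.0000 → 0.0000 [wait]  node(6,6) S=242.1511 payoff=0.0000 vs cont=0.0000 → 0.0000 [wait]  ⇒ S*(6)=92.0792
t_5: node(5,0) S=83.5928 payoff=51.8072 vs cont=51.6224 → 51.8072 [stop]  node(5,1) S=101.4271 payoff=33.9729 vs cont=34.3883 → 34.3883 [wait]  node(5,2) S=123.0663 payoff=12.3337 vs cont=17.4432 → 17.4432 [wait]  node(5,3) S=149.3221 payoff=0.0000 vs cont=5.7174 → 5.7174 [wait]  node(5,4) S=181.1795 payoff=0.0000 vs cont=0.8770 → 0.8770 [wait]  node(5,5) S=219.8336 payoff=0.0000 vs cont=0.0000 → 0.0000 [wait]  ⇒ S*(5)=83.5928
t_4: node(4,0) S=92.0792 payoff=43.3208 vs cont=43.3364 → 43.3364 [wait]  node(4,1) S=111.7240 payoff=23.6760 vs cont=26.1698 → 26.1698 [wait]  node(4,2) S=135.5600 payoff=0.0000 vs cont=11.7647 → 11.7647 [wait]  node(4,3) S=164.4813 payoff=0.0000 vs cont=3.3754 → 3.3754 [wait]  node(4,4) S=199.5729 payoff=0.0000 vs cont=0.4529 → 0.4529 [wait]  ⇒ S*(4)=-
t_3: node(3,0) S=101.4271 payoff=33.9729 vs cont=34.9988 → 34.9988 [wait]  node(3,1) S=123.0663 payoff=12.3337 vs cont=19.1873 → 19.1873 [wait]  node(3,2) S=149.3221 payoff=0.0000 vs cont=7.7030 → 7.7030 [wait]  node(3,3) S=181.1795 payoff=0.0000 vs cont=1.9614 → 1.9614 [wait]  ⇒ S*(3)=-
t_2: node(2,0) S=111.7240 payoff=23.6760 vs cont=27.3261 → 27.3261 [wait]  node(2,1) S=135.5600 payoff=0.0000 vs cont=13.6229 → 13.6229 [wait]  node(2,2) S=164.4813 payoff=0.0000 vs cont=4.9237 → 4.9237 [wait]  ⇒ S*(2)=-
t_1: node(1,0) S=123.0663 payoff=12.3337 vs cont=20.6806 → 20.6806 [wait]  node(1,1) S=149.3221 payoff=0.0000 vs cont=9.4092 → 9.4092 [wait]  ⇒ S*(1)=-
t_0: node(0,0) S=135.5600 payoff=0.0000 vs cont=15.2168 → 15.2168 [wait]  ⇒ S*(0)=-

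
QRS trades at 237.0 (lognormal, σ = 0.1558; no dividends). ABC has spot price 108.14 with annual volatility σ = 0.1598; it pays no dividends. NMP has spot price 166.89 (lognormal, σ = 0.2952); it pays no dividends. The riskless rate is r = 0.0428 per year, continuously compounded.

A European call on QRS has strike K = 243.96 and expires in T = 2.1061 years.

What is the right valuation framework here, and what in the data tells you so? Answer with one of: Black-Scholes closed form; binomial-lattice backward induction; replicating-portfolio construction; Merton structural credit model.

Key observation: a European-exercise option on QRS struck at 243.96 — a GBM underlying with constant parameters — admits an analytic price: the data contain no early exercise, no discrete tree, no debt structure.

framework: Black-Scholes closed form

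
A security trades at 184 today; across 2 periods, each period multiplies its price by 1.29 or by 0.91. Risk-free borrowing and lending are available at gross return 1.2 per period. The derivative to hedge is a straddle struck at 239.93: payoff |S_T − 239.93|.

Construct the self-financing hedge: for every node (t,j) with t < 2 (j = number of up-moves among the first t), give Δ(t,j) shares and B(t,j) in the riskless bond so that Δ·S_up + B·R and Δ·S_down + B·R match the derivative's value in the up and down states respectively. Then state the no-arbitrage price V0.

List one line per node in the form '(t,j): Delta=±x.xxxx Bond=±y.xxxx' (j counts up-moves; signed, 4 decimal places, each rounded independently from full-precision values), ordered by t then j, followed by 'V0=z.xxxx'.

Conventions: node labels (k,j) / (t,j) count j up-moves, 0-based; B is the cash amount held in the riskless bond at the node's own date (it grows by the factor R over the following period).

(0,0): Delta=0.2054 Bond=-1.5796
(1,0): Delta=-1.0000 Bond=199.9417
(1,1): Delta=0.4693 Bond=-64.5347
V0=36.2195

Since d<R<u, set p* = (R−d)/(u−d) = 0.7632; price each node as the discounted p*-expectation of its children.
At maturity the claim pays: V(2,0)=87.5596, V(2,1)=23.9324, V(2,2)=66.2644
Node (1,0) S=167.4400: V=(p*·23.9324+(1−p*)·87.5596)/1.2=32.5017; Δ=(23.9324−87.5596)/(215.9976−152.3704)=-1.0000; B=V−Δ·S=199.9417
Node (1,1) S=237.3600: V=(p*·66.2644+(1−p*)·23.9324)/1.2=46.8653; Δ=(66.2644−23.9324)/(306.1944−215.9976)=0.4693; B=V−Δ·S=-64.5347
Node (0,0) S=184.0000: V=(p*·46.8653+(1−p*)·32.5017)/1.2=36.2195; Δ=(46.8653−32.5017)/(237.3600−167.4400)=0.2054; B=V−Δ·S=-1.5796
Check: Δ(0,0)·S0 + B(0,0) = 36.2195 = V0.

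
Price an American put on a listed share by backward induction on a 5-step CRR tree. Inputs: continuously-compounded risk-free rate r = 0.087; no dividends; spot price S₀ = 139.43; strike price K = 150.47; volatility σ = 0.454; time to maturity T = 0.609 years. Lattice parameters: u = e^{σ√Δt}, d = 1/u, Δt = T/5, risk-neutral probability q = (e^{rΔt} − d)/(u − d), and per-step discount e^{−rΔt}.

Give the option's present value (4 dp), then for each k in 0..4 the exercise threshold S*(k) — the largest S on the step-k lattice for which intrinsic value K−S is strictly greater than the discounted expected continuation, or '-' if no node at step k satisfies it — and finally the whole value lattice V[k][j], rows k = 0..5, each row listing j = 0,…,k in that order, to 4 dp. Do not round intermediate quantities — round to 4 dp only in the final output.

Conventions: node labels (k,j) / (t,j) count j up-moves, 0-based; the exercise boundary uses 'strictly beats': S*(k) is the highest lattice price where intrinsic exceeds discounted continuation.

Δt=0.12180, u=1.17169, d=0.85347, q=0.49395, disc=e^(-rΔt)=0.98946
k=5 terminal: V=max(K-S,0) → 87.3312 63.7897 31.4707 0.0000 0.0000 0.0000
k=4: j=0 S=73.9790 intr=76.4910 cont=74.9049 V=76.4910[EX]; j=1 S=101.5623 intr=48.9077 cont=47.3217 V=48.9077[EX]; j=2 S=139.4300 intr=11.0400 cont=15.7580 V=15.7580[hold]; j=3 S=191.4168 intr=0.0000 cont=0.0000 V=0.0000[hold]; j=4 S=262.7871 intr=0.0000 cont=0.0000 V=0.0000[hold]  S*(4)=101.5623
k=3: j=0 S=86.6803 intr=63.7897 cont=62.2036 V=63.7897[EX]; j=1 S=118.9993 intr=31.4707 cont=32.1905 V=32.1905[hold]; j=2 S=163.3684 intr=0.0000 cont=7.8903 V=7.8903[hold]; j=3 S=224.2808 intr=0.0000 cont=0.0000 V=0.0000[hold]  S*(3)=86.6803
k=2: j=0 S=101.5623 intr=48.9077 cont=47.6735 V=48.9077[EX]; j=1 S=139.4300 intr=11.0400 cont=19.9747 V=19.9747[hold]; j=2 S=191.4168 intr=0.0000 cont=3.9508 V=3.9508[hold]  S*(2)=101.5623
k=1: j=0 S=118.9993 intr=31.4707 cont=34.2514 V=34.2514[hold]; j=1 S=163.3684 intr=0.0000 cont=11.9326 V=11.9326[hold]  S*(1)=-
k=0: j=0 S=139.4300 intr=11.0400 cont=22.9823 V=22.9823[hold]  S*(0)=-

price = 22.9823
boundary = - - 101.5623 86.6803 101.5623
tree:
22.9823
34.2514 11.9326
48.9077 19.9747 3.9508
63.7897 32.1905 7.8903 0.0000
76.4910 48.9077 15.7580 0.0000 0.0000
87.3312 63.7897 31.4707 0.0000 0.0000 0.0000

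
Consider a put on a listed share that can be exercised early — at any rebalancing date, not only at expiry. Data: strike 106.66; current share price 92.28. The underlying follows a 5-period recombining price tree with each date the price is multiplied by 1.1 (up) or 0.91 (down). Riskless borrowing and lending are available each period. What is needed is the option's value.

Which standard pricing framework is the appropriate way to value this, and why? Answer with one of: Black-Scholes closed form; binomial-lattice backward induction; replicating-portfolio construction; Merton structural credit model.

framework: binomial-lattice backward induction

Key observation: early exercise of the strike-106.66 put must be checked at each of the 5 dates (spot 92.28), which forces a node-by-node comparison of intrinsic and continuation value backward from expiry.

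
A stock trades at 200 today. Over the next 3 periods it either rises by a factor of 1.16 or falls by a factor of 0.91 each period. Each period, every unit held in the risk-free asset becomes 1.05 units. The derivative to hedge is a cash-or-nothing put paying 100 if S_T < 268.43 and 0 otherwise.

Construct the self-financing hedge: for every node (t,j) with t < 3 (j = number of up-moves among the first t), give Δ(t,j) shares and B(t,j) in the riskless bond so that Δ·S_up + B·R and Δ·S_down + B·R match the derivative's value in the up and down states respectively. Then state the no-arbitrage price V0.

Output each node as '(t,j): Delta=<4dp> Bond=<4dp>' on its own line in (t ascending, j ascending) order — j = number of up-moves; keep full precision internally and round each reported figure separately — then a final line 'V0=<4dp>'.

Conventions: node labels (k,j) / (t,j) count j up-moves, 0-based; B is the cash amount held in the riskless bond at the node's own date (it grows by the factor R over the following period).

Risk-neutral probability p* = (R−d)/(u−d) = (1.05−0.91)/(1.16−0.91) = 0.5600.
Terminal payoffs: V(3,0)=100.0000, V(3,1)=100.0000, V(3,2)=100.0000, V(3,3)=0.0000
  t=2,j=0: stock 165.6200 → up 192.1192 (V=100.0000), down 150.7142 (V=100.0000). Price 95.2381; hedge Δ=0.0000, bond B=95.2381.
  t=2,j=1: stock 211.1200 → up 244.8992 (V=100.0000), down 192.1192 (V=100.0000). Price 95.2381; hedge Δ=0.0000, bond B=95.2381.
  t=2,j=2: stock 269.1200 → up 312.1792 (V=0.0000), down 244.8992 (V=100.0000). Price 41.9048; hedge Δ=-1.4863, bond B=441.9048.
  t=1,j=0: stock 182.0000 → up 211.1200 (V=95.2381), down 165.6200 (V=95.2381). Price 90.7029; hedge Δ=0.0000, bond B=90.7029.
  t=1,j=1: stock 232.0000 → up 269.1200 (V=41.9048), down 211.1200 (V=95.2381). Price 62.2585; hedge Δ=-0.9195, bond B=275.5918.
  t=0,j=0: stock 200.0000 → up 232.0000 (V=62.2585), down 182.0000 (V=90.7029). Price 71.2134; hedge Δ=-0.5689, bond B=184.9912.
Verification: the root portfolio costs Δ(0,0)·S0 + B(0,0) = 71.2134, matching V0.

(0,0): Delta=-0.5689 Bond=184.9912
(1,0): Delta=0.0000 Bond=90.7029
(1,1): Delta=-0.9195 Bond=275.5918
(2,0): Delta=0.0000 Bond=95.2381
(2,1): Delta=0.0000 Bond=95.2381
(2,2): Delta=-1.4863 Bond=441.9048
V0=71.2134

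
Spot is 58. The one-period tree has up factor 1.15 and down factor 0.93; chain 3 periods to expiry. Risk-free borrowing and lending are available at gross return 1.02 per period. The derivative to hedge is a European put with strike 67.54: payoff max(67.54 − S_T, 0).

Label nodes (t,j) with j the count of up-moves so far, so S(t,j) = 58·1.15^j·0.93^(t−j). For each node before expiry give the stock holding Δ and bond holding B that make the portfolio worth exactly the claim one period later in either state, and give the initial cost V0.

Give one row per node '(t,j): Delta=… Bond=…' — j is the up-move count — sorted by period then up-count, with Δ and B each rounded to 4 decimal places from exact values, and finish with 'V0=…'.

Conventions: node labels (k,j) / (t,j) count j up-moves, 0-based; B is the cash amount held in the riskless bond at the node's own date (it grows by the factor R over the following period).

(0,0): Delta=-0.6490 Bond=45.6832
(1,0): Delta=-0.8717 Bond=58.6083
(1,1): Delta=-0.3889 Bond=29.2471
(2,0): Delta=-1.0000 Bond=66.2157
(2,1): Delta=-0.7219 Bond=50.4851
(2,2): Delta=0.0000 Bond=0.0000
V0=8.0391

The replicating-portfolio and risk-neutral prices coincide; use p* = (1.02−0.93)/(1.15−0.93) = 0.4091 for the latter.
Payoffs at expiry: V(3,0)=20.8873, V(3,1)=9.8512, V(3,2)=0.0000, V(3,3)=0.0000
(2,0): S=50.1642. Δ = (V_up−V_dn)/(S_up−S_dn) = (9.8512−20.8873)/(57.6888−46.6527) = -1.0000. V = [p*·9.8512 + (1−p*)·20.8873]/1.02 = 16.0515. B = V − Δ·S = 66.2157.
(2,1): S=62.0310. Δ = (V_up−V_dn)/(S_up−S_dn) = (0.0000−9.8512)/(71.3356−57.6888) = -0.7219. V = [p*·0.0000 + (1−p*)·9.8512]/1.02 = 5.7070. B = V − Δ·S = 50.4851.
(2,2): S=76.7050. Δ = (V_up−V_dn)/(S_up−S_dn) = (0.0000−0.0000)/(88.2107−71.3356) = 0.0000. V = [p*·0.0000 + (1−p*)·0.0000]/1.02 = 0.0000. B = V − Δ·S = 0.0000.
(1,0): S=53.9400. Δ = (V_up−V_dn)/(S_up−S_dn) = (5.7070−16.0515)/(62.0310−50.1642) = -0.8717. V = [p*·5.7070 + (1−p*)·16.0515]/1.02 = 11.5879. B = V − Δ·S = 58.6083.
(1,1): S=66.7000. Δ = (V_up−V_dn)/(S_up−S_dn) = (0.0000−5.7070)/(76.7050−62.0310) = -0.3889. V = [p*·0.0000 + (1−p*)·5.7070]/1.02 = 3.3062. B = V − Δ·S = 29.2471.
(0,0): S=58.0000. Δ = (V_up−V_dn)/(S_up−S_dn) = (3.3062−11.5879)/(66.7000−53.9400) = -0.6490. V = [p*·3.3062 + (1−p*)·11.5879]/1.02 = 8.0391. B = V − Δ·S = 45.6832.
Check: Δ(0,0)·S0 + B(0,0) = 8.0391 = V0.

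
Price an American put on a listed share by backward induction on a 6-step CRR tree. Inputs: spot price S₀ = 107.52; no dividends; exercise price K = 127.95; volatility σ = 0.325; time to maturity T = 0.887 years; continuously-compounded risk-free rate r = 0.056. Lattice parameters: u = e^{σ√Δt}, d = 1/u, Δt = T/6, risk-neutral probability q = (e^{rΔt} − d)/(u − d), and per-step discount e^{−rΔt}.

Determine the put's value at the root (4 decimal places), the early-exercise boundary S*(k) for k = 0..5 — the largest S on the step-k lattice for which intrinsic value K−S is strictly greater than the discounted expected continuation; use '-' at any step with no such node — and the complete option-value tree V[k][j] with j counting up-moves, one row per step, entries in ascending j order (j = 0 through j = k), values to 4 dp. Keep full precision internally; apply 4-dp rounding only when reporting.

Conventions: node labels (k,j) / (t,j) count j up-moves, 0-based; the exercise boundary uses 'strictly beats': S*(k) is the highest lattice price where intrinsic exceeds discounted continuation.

price = 23.9026
boundary = - - 83.7434 94.8899 83.7434 94.8899
tree:
23.9026
33.1923 15.0820
44.2066 22.8146 7.6601
54.0437 33.0601 13.0276 2.4617
62.7253 44.2066 21.3525 4.9840 0.0000
70.3871 54.0437 33.0601 10.0907 0.0000 0.0000
77.1488 62.7253 44.2066 20.4300 0.0000 0.0000 0.0000

Δt=0.14783  u=1.13310  d=0.88253  q=0.50198  discount=0.99176
step 6 (expiry): payoffs max(K−S,0) = 77.1488 62.7253 44.2066 20.4300 0.0000 0.0000 0.0000
step 5: (k=5,j=0): S=57.5629, K−S=70.3871, hold=69.3322 ⇒ V=70.3871 exercise | (k=5,j=1): S=73.9063, K−S=54.0437, hold=52.9888 ⇒ V=54.0437 exercise | (k=5,j=2): S=94.8899, K−S=33.0601, hold=32.0052 ⇒ V=33.0601 exercise | (k=5,j=3): S=121.8312, K−S=6.1188, hold=10.0907 ⇒ V=10.0907 continue | (k=5,j=4): S=156.4217, K−S=0.0000, hold=0.0000 ⇒ V=0.0000 continue | (k=5,j=5): S=200.8332, K−S=0.0000, hold=0.0000 ⇒ V=0.0000 continue  boundary S*=94.8899
step 4: (k=4,j=0): S=65.2247, K−S=62.7253, hold=61.6704 ⇒ V=62.7253 exercise | (k=4,j=1): S=83.7434, K−S=44.2066, hold=43.1517 ⇒ V=44.2066 exercise | (k=4,j=2): S=107.5200, K−S=20.4300, hold=21.3525 ⇒ V=21.3525 continue | (k=4,j=3): S=138.0473, K−S=0.0000, hold=4.9840 ⇒ V=4.9840 continue | (k=4,j=4): S=177.2418, K−S=0.0000, hold=0.0000 ⇒ V=0.0000 continue  boundary S*=83.7434
step 3: (k=3,j=0): S=73.9063, K−S=54.0437, hold=52.9888 ⇒ V=54.0437 exercise | (k=3,j=1): S=94.8899, K−S=33.0601, hold=32.4645 ⇒ V=33.0601 exercise | (k=3,j=2): S=121.8312, K−S=6.1188, hold=13.0276 ⇒ V=13.0276 continue | (k=3,j=3): S=156.4217, K−S=0.0000, hold=2.4617 ⇒ V=2.4617 continue  boundary S*=94.8899
step 2: (k=2,j=0): S=83.7434, K−S=44.2066, hold=43.1517 ⇒ V=44.2066 exercise | (k=2,j=1): S=107.5200, K−S=20.4300, hold=22.8146 ⇒ V=22.8146 continue | (k=2,j=2): S=138.0473, K−S=0.0000, hold=7.6601 ⇒ V=7.6601 continue  boundary S*=83.7434
step 1: (k=1,j=0): S=94.8899, K−S=33.0601, hold=33.1923 ⇒ V=33.1923 continue | (k=1,j=1): S=121.8312, K−S=6.1188, hold=15.0820 ⇒ V=15.0820 continue  boundary S*=-
step 0: (k=0,j=0): S=107.5200, K−S=20.4300, hold=23.9026 ⇒ V=23.9026 continue  boundary S*=-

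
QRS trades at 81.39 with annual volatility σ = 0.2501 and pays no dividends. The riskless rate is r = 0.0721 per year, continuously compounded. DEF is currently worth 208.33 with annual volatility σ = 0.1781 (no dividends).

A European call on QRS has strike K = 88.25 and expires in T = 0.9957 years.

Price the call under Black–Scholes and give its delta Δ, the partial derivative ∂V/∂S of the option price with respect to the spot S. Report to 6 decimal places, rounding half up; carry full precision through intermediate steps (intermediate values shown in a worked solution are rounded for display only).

price = 7.751443
Δ = 0.535138

σ√T = 0.2501·√0.9957 = 0.249562
d₁ = (ln(S/K) + (r+σ²/2)T) / (σ√T) = (ln(81.39/88.25) + (0.0721+0.2501²/2)·0.9957) / 0.249562 = (-0.080921 + 0.102930) / 0.249562 = 0.088191
d₂ = d₁ − σ√T = 0.088191 − 0.249562 = -0.161370
e^{−rT} = 0.930726
N(d₁) = 0.535138,  N(d₂) = 0.435901
Call price V = S·N(d₁) − K·e^{−rT}·N(d₂) = 43.554861 − 35.803418 = 7.751443
Δ = N(d₁) = 0.535138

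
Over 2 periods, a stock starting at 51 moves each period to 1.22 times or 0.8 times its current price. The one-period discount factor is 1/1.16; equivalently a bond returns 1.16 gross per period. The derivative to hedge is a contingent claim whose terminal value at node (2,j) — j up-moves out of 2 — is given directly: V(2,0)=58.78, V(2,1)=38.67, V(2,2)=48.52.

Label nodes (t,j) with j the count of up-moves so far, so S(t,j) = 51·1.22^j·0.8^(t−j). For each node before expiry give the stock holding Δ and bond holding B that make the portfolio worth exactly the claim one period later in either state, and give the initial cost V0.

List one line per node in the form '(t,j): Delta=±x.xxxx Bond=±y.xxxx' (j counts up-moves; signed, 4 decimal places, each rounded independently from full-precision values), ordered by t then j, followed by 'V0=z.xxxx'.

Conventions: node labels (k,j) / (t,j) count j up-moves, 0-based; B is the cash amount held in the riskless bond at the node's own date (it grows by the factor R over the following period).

(0,0): Delta=0.2242 Bond=22.9885
(1,0): Delta=-1.1736 Bond=83.6938
(1,1): Delta=0.3769 Bond=17.1622
V0=34.4212

Arbitrage-free pricing uses the up-move probability p* = (R−d)/(u−d) = 0.8571, discounting each step at R = 1.16.
Expiry values: V(2,0)=58.7800, V(2,1)=38.6700, V(2,2)=48.5200
(1,0): S=40.8000. Δ = (V_up−V_dn)/(S_up−S_dn) = (38.6700−58.7800)/(49.7760−32.6400) = -1.1736. V = [p*·38.6700 + (1−p*)·58.7800]/1.16 = 35.8128. B = V − Δ·S = 83.6938.
(1,1): S=62.2200. Δ = (V_up−V_dn)/(S_up−S_dn) = (48.5200−38.6700)/(75.9084−49.7760) = 0.3769. V = [p*·48.5200 + (1−p*)·38.6700]/1.16 = 40.6145. B = V − Δ·S = 17.1622.
(0,0): S=51.0000. Δ = (V_up−V_dn)/(S_up−S_dn) = (40.6145−35.8128)/(62.2200−40.8000) = 0.2242. V = [p*·40.6145 + (1−p*)·35.8128]/1.16 = 34.4212. B = V − Δ·S = 22.9885.
As a check, the time-0 holding Δ(0,0)·S0 + B(0,0) comes to 34.4212 — exactly V0.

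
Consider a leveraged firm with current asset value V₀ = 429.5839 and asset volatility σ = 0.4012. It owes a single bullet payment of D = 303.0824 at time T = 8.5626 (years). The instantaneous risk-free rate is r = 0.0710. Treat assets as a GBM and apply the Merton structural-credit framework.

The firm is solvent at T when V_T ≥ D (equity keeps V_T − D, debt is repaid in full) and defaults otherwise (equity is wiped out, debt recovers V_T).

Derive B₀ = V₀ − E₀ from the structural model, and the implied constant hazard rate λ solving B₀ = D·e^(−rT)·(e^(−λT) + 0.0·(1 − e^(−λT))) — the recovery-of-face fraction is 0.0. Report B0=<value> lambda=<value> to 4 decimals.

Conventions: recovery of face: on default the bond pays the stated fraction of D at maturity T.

B0=131.9544 lambda=0.0261

Work the structural quantities from V₀ = 429.5839 against face 303.0824:
d₁ = [ln(V₀/D) + (r + σ²/2)T] / (σ√T)
   = [ln(429.5839/303.0824) + (0.0710 + 0.5·0.4012²)·8.5626] / (0.4012·√8.5626)
   = [0.348812 + 1.297069] / 1.173988 = 1.401957
d₂ = d₁ − σ√T = 1.401957 − 1.173988 = 0.227969
N(d₁) = 0.919536,  N(d₂) = 0.590165,  e^(−rT) = 0.544469
E₀ = V₀·N(d₁) − D·e^(−rT)·N(d₂)
   = 429.5839·0.919536 − 303.0824·0.544469·0.590165 = 297.629498
B₀ = V₀ − E₀ = 429.5839 − 297.629498 = 131.954402
e^(−λT) = (B₀·e^(rT)/D − 0)/(1 − 0) = (131.9544·1.836652/303.0824 − 0)/1 = 0.79963196
λ = −ln(0.79963196)/8.5626 = 0.026114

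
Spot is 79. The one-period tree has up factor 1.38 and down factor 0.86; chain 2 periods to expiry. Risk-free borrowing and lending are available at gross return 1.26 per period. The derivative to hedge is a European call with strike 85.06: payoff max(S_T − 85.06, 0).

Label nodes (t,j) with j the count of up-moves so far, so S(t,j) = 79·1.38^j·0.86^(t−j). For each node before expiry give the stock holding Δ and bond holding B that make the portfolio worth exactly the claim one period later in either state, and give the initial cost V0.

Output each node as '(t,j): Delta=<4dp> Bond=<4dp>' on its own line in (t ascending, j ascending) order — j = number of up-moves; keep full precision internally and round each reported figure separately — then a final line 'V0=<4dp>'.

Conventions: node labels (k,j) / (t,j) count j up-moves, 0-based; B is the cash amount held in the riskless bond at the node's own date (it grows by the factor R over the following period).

(0,0): Delta=0.8813 Bond=-43.3044
(1,0): Delta=0.2462 Bond=-11.4157
(1,1): Delta=1.0000 Bond=-67.5079
V0=26.3156

Arbitrage-free pricing uses the up-move probability p* = (R−d)/(u−d) = 0.7692, discounting each step at R = 1.26.
Payoffs at expiry: V(2,0)=0.0000, V(2,1)=8.6972, V(2,2)=65.3876
(1,0): S=67.9400. Δ = (V_up−V_dn)/(S_up−S_dn) = (8.6972−0.0000)/(93.7572−58.4284) = 0.2462. V = [p*·8.6972 + (1−p*)·0.0000]/1.26 = 5.3096. B = V − Δ·S = -11.4157.
(1,1): S=109.0200. Δ = (V_up−V_dn)/(S_up−S_dn) = (65.3876−8.6972)/(150.4476−93.7572) = 1.0000. V = [p*·65.3876 + (1−p*)·8.6972]/1.26 = 41.5121. B = V − Δ·S = -67.5079.
(0,0): S=79.0000. Δ = (V_up−V_dn)/(S_up−S_dn) = (41.5121−5.3096)/(109.0200−67.9400) = 0.8813. V = [p*·41.5121 + (1−p*)·5.3096]/1.26 = 26.3156. B = V − Δ·S = -43.3044.
Check: Δ(0,0)·S0 + B(0,0) = 26.3156 = V0.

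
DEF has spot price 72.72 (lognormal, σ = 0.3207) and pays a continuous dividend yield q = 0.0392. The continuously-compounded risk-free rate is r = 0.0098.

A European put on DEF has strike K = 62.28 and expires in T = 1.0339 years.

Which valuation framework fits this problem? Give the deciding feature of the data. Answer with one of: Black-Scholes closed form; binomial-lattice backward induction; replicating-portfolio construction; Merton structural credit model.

framework: Black-Scholes closed form

Key observation: everything needed for the exact continuous-time valuation of the European put on DEF (strike 62.28) is given, and no feature rules the closed form out.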